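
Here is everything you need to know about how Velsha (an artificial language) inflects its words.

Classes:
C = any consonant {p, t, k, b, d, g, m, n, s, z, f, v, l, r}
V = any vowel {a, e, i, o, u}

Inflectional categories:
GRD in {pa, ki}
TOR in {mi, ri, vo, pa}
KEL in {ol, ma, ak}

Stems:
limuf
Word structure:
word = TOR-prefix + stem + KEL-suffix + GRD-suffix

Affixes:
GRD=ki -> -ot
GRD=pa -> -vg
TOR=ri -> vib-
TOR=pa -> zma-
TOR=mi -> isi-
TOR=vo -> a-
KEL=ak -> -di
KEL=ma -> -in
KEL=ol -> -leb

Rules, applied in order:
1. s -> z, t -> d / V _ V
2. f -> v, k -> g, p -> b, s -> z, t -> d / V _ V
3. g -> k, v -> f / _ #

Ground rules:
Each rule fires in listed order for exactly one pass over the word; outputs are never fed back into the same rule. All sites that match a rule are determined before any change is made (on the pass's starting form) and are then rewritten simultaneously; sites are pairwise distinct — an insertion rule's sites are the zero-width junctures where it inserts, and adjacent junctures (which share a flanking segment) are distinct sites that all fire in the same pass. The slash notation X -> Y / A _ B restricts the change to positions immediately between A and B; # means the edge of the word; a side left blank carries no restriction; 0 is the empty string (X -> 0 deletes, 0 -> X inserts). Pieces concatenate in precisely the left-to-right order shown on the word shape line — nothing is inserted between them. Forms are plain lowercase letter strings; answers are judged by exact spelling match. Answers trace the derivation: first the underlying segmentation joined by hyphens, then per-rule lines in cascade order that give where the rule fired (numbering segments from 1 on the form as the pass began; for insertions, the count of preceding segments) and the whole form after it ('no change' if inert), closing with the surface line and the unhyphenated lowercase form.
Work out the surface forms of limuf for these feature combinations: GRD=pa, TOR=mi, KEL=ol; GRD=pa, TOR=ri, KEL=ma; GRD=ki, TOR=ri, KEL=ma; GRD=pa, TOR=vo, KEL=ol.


cell GRD=pa, TOR=mi, KEL=ol:
underlying: isi-limuf-leb-vg
1. s -> z, t -> d / V _ V: fires at position(s) 2: izilimuflebvg
2. f -> v, k -> g, p -> b, s -> z, t -> d / V _ V: no change
3. g -> k, v -> f / _ #: fires at position(s) 13: izilimuflebvk
surface: izilimuflebvk

cell GRD=pa, TOR=ri, KEL=ma:
underlying: vib-limuf-in-vg
1. s -> z, t -> d / V _ V: no change
2. f -> v, k -> g, p -> b, s -> z, t -> d / V _ V: fires at position(s) 8: viblimuvinvg
3. g -> k, v -> f / _ #: fires at position(s) 12: viblimuvinvk
surface: viblimuvinvk

cell GRD=ki, TOR=ri, KEL=ma:
underlying: vib-limuf-in-ot
1. s -> z, t -> d / V _ V: no change
2. f -> v, k -> g, p -> b, s -> z, t -> d / V _ V: fires at position(s) 8: viblimuvinot
3. g -> k, v -> f / _ #: no change
surface: viblimuvinot

cell GRD=pa, TOR=vo, KEL=ol:
underlying: a-limuf-leb-vg
1. s -> z, t -> d / V _ V: no change
2. f -> v, k -> g, p -> b, s -> z, t -> d / V _ V: no change
3. g -> k, v -> f / _ #: fires at position(s) 11: alimuflebvk
surface: alimuflebvk


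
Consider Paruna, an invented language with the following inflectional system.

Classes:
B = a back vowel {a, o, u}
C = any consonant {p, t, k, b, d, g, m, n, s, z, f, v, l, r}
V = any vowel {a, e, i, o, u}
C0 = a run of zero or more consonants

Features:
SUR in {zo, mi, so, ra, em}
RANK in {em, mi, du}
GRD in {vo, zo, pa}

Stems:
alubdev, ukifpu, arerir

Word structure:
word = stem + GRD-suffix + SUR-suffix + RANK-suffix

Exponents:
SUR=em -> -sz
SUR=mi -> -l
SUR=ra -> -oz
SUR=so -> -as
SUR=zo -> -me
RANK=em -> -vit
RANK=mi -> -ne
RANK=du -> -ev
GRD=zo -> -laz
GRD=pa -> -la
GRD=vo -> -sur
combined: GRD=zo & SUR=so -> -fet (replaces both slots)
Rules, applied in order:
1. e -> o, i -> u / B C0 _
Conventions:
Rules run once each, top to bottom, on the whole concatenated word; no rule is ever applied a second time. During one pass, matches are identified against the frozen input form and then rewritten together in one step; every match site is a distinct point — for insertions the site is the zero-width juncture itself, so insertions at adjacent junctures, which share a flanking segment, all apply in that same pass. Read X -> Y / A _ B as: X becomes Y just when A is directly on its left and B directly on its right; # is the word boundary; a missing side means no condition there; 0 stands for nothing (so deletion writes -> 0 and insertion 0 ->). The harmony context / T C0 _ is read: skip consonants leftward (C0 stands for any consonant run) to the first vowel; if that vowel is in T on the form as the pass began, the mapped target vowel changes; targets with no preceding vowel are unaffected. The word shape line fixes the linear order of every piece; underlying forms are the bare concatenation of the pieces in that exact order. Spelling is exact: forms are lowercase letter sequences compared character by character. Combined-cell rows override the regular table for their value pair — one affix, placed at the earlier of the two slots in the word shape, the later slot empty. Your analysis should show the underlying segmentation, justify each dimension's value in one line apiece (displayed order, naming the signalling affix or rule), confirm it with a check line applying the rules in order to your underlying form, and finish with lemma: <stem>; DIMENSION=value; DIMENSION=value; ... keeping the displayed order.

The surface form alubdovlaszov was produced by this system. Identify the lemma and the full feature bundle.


underlying: alubdev-la-sz-ev
SUR=em - signalled by the affix -sz
RANK=du - signalled by the affix -ev
GRD=pa - signalled by the affix -la
check: alubdevlaszev -> alubdovlaszov
lemma: alubdev; SUR=em; RANK=du; GRD=pa


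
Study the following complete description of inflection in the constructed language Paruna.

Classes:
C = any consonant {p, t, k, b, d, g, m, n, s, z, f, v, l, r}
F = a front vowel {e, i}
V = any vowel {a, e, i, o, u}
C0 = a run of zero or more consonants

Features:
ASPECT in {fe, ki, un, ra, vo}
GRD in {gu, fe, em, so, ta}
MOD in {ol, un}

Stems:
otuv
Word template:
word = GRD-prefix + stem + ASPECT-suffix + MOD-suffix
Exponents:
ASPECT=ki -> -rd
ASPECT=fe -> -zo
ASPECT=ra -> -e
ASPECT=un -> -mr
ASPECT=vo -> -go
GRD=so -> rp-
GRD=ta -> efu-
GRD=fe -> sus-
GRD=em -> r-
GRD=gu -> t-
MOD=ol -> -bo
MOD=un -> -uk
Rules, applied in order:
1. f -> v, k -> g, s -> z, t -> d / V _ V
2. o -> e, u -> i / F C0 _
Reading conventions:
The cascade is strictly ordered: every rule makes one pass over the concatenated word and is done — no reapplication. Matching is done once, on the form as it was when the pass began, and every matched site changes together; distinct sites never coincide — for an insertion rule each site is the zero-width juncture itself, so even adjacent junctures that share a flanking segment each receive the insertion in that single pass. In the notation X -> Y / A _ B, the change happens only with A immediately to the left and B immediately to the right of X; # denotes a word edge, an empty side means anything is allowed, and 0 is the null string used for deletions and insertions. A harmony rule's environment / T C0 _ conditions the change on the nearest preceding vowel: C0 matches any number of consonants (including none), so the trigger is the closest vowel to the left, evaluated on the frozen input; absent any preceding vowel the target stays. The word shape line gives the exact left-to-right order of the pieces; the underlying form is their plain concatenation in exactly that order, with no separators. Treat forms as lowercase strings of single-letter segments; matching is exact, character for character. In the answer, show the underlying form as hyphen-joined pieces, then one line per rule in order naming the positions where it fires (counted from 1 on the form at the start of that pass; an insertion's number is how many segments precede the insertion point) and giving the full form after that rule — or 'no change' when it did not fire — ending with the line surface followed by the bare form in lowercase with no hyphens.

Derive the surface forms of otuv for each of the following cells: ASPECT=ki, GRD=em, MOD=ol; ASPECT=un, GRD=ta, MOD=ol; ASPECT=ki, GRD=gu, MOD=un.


cell ASPECT=ki, GRD=em, MOD=ol:
underlying: r-otuv-rd-bo
1. f -> v, k -> g, s -> z, t -> d / V _ V: fires at position(s) 3: roduvrdbo
2. o -> e, u -> i / F C0 _: no change
surface: roduvrdbo

cell ASPECT=un, GRD=ta, MOD=ol:
underlying: efu-otuv-mr-bo
1. f -> v, k -> g, s -> z, t -> d / V _ V: fires at position(s) 2, 5: evuoduvmrbo
2. o -> e, u -> i / F C0 _: fires at position(s) 3: evioduvmrbo
surface: evioduvmrbo

cell ASPECT=ki, GRD=gu, MOD=un:
underlying: t-otuv-rd-uk
1. f -> v, k -> g, s -> z, t -> d / V _ V: fires at position(s) 3: toduvrduk
2. o -> e, u -> i / F C0 _: no change
surface: toduvrduk


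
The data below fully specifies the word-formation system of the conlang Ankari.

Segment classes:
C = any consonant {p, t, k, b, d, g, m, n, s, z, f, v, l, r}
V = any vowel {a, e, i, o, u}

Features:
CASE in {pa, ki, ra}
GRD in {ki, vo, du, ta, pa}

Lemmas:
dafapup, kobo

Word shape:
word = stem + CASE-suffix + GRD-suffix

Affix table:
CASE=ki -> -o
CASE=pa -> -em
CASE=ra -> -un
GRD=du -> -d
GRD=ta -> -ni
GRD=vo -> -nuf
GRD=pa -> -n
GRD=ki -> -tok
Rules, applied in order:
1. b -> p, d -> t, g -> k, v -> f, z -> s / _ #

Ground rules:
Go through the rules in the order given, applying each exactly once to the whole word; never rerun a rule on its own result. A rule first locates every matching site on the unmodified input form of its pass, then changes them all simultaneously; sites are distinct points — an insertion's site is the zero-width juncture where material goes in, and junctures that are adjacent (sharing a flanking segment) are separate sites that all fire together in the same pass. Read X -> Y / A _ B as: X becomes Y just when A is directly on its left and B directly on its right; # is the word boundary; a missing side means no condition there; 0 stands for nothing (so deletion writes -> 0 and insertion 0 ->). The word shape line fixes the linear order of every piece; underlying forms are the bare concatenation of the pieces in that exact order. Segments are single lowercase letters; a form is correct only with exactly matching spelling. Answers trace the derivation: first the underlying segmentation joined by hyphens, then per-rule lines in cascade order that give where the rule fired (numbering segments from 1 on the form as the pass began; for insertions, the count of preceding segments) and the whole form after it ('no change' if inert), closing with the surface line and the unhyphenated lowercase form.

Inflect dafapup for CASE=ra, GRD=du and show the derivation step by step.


underlying: dafapup-un-d
1. b -> p, d -> t, g -> k, v -> f, z -> s / _ #: fires at position(s) 10: dafapupunt
surface: dafapupunt


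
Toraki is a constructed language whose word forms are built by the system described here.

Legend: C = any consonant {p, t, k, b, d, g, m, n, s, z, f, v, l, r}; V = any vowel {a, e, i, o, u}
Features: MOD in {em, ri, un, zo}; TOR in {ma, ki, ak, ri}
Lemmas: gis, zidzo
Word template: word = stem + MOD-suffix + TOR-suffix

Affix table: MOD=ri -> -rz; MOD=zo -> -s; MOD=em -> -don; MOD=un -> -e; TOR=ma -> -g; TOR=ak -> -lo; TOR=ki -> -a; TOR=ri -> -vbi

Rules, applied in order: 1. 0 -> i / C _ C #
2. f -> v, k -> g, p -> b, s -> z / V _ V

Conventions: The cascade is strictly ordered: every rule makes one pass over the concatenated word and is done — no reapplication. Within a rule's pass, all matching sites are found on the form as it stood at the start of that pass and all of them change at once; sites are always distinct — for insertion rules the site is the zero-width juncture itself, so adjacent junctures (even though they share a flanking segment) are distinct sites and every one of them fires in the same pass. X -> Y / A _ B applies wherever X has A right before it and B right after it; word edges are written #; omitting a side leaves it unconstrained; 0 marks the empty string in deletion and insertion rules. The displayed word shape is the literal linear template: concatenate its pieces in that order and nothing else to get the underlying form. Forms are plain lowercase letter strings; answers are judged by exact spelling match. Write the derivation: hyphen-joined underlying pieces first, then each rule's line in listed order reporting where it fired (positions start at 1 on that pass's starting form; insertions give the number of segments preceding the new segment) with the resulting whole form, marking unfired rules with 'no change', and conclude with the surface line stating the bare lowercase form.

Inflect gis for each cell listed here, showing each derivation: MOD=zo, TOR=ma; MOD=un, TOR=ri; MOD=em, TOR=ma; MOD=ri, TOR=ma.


cell MOD=zo, TOR=ma:
underlying: gis-s-g
1. 0 -> i / C _ C #: inserts after position(s) 4: gissig
2. f -> v, k -> g, p -> b, s -> z / V _ V: no change
surface: gissig

cell MOD=un, TOR=ri:
underlying: gis-e-vbi
1. 0 -> i / C _ C #: no change
2. f -> v, k -> g, p -> b, s -> z / V _ V: fires at position(s) 3: gizevbi
surface: gizevbi

cell MOD=em, TOR=ma:
underlying: gis-don-g
1. 0 -> i / C _ C #: inserts after position(s) 6: gisdonig
2. f -> v, k -> g, p -> b, s -> z / V _ V: no change
surface: gisdonig

cell MOD=ri, TOR=ma:
underlying: gis-rz-g
1. 0 -> i / C _ C #: inserts after position(s) 5: gisrzig
2. f -> v, k -> g, p -> b, s -> z / V _ V: no change
surface: gisrzig


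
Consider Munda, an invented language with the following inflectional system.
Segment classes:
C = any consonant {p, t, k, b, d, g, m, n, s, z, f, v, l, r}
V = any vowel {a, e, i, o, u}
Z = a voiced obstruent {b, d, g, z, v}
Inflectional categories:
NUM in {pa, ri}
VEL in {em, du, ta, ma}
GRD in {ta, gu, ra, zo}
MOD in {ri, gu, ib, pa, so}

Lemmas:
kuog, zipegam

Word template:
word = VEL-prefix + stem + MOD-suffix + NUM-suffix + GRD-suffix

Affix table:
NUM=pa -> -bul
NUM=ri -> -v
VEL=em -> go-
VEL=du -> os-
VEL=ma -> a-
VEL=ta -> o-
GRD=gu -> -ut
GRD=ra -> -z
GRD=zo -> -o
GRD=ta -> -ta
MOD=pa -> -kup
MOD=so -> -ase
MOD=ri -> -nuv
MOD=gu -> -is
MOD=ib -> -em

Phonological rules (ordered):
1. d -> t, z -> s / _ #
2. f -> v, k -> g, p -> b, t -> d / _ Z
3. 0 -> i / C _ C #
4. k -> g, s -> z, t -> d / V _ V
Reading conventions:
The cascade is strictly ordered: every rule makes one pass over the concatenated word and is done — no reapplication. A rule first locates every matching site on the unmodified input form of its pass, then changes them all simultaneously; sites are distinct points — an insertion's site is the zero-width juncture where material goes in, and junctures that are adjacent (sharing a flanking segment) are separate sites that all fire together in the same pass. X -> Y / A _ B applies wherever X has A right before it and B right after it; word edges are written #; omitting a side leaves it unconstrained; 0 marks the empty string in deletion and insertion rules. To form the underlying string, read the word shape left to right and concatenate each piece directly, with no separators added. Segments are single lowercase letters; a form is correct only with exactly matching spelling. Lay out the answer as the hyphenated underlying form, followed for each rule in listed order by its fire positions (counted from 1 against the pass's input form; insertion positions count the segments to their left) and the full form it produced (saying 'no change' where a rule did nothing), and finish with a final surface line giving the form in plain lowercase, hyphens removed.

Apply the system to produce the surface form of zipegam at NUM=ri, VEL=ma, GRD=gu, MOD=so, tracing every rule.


underlying: a-zipegam-ase-v-ut
1. d -> t, z -> s / _ #: no change
2. f -> v, k -> g, p -> b, t -> d / _ Z: no change
3. 0 -> i / C _ C #: no change
4. k -> g, s -> z, t -> d / V _ V: fires at position(s) 10: azipegamazevut
surface: azipegamazevut


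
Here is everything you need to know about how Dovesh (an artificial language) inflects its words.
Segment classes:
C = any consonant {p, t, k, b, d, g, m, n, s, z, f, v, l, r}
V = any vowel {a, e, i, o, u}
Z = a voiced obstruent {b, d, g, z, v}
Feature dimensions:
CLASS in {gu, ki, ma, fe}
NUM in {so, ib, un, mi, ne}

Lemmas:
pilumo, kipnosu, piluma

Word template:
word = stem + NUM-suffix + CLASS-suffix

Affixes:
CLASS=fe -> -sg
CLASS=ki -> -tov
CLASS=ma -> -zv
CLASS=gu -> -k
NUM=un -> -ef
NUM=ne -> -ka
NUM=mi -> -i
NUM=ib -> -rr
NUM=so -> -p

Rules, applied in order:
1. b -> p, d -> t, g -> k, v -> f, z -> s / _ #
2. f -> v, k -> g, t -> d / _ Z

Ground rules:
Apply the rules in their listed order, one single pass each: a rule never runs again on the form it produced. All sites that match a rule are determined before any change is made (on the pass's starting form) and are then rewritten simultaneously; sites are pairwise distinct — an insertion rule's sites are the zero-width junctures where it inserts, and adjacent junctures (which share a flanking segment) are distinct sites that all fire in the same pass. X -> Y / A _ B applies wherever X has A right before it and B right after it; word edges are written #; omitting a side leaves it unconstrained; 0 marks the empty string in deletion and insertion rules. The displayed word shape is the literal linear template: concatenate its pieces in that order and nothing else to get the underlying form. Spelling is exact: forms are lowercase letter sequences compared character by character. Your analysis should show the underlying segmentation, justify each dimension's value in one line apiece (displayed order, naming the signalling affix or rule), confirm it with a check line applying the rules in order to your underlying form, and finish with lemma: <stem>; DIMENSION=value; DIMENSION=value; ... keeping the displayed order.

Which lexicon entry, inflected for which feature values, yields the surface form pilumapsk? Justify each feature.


underlying: piluma-p-sg
CLASS=fe - signalled by the affix -sg
NUM=so - signalled by the affix -p
check: pilumapsg -> pilumapsk -> pilumapsk
lemma: piluma; CLASS=fe; NUM=so


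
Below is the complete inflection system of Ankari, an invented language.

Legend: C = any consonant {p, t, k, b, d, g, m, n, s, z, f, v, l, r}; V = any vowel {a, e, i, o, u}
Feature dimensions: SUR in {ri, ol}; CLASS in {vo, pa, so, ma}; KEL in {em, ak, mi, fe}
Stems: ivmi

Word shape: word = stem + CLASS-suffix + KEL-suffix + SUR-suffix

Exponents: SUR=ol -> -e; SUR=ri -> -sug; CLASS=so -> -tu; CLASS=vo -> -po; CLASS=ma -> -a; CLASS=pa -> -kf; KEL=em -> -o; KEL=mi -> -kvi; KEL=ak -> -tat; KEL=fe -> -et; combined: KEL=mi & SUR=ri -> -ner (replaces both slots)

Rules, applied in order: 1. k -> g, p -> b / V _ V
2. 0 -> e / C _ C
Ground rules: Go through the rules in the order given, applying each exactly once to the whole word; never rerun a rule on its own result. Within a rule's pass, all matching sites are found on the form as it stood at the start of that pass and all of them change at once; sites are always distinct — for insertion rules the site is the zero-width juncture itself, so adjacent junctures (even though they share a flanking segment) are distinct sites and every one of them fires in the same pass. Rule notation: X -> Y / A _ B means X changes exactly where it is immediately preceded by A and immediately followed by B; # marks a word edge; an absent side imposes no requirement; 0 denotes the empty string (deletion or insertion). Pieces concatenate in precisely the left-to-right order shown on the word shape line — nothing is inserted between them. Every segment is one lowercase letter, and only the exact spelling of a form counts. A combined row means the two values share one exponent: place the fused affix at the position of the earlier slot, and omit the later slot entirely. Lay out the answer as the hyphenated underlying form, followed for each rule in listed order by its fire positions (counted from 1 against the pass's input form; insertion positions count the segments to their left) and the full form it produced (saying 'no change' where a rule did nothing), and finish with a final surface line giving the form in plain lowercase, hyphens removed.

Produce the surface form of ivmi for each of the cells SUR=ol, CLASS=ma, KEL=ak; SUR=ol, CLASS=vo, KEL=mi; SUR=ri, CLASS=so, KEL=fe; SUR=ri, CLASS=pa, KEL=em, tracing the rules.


cell SUR=ol, CLASS=ma, KEL=ak:
underlying: ivmi-a-tat-e
1. k -> g, p -> b / V _ V: no change
2. 0 -> e / C _ C: inserts after position(s) 2: ivemiatate
surface: ivemiatate

cell SUR=ol, CLASS=vo, KEL=mi:
underlying: ivmi-po-kvi-e
1. k -> g, p -> b / V _ V: fires at position(s) 5: ivmibokvie
2. 0 -> e / C _ C: inserts after position(s) 2, 7: ivemibokevie
surface: ivemibokevie

cell SUR=ri, CLASS=so, KEL=fe:
underlying: ivmi-tu-et-sug
1. k -> g, p -> b / V _ V: no change
2. 0 -> e / C _ C: inserts after position(s) 2, 8: ivemituetesug
surface: ivemituetesug

cell SUR=ri, CLASS=pa, KEL=em:
underlying: ivmi-kf-o-sug
1. k -> g, p -> b / V _ V: no change
2. 0 -> e / C _ C: inserts after position(s) 2, 5: ivemikefosug
surface: ivemikefosug


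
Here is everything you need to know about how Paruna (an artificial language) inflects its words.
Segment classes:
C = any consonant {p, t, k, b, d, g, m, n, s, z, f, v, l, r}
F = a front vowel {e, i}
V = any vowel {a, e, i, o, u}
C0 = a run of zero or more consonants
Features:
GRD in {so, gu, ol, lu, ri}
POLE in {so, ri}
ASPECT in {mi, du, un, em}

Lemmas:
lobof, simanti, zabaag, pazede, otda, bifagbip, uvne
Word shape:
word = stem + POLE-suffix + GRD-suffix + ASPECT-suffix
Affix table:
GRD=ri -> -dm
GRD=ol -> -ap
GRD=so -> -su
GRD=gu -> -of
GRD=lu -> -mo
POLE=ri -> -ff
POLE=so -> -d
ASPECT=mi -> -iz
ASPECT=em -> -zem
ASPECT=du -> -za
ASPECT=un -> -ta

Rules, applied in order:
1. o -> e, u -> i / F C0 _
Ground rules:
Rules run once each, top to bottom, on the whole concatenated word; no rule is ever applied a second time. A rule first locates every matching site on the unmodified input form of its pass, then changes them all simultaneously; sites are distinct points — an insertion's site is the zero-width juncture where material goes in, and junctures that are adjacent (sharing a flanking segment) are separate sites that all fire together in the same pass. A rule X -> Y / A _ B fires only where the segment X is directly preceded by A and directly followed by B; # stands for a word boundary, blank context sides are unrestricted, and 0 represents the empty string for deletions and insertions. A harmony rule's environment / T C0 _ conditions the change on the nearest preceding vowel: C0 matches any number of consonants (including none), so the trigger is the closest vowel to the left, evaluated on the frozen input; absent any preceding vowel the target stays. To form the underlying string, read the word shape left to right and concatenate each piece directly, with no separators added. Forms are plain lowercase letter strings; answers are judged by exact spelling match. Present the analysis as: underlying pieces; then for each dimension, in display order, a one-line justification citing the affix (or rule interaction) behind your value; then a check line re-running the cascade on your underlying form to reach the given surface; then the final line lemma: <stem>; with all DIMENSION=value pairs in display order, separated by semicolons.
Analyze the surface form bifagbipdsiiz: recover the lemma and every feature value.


underlying: bifagbip-d-su-iz
GRD=so - signalled by the affix -su
POLE=so - signalled by the affix -d
ASPECT=mi - signalled by the affix -iz
check: bifagbipdsuiz -> bifagbipdsiiz
lemma: bifagbip; GRD=so; POLE=so; ASPECT=mi


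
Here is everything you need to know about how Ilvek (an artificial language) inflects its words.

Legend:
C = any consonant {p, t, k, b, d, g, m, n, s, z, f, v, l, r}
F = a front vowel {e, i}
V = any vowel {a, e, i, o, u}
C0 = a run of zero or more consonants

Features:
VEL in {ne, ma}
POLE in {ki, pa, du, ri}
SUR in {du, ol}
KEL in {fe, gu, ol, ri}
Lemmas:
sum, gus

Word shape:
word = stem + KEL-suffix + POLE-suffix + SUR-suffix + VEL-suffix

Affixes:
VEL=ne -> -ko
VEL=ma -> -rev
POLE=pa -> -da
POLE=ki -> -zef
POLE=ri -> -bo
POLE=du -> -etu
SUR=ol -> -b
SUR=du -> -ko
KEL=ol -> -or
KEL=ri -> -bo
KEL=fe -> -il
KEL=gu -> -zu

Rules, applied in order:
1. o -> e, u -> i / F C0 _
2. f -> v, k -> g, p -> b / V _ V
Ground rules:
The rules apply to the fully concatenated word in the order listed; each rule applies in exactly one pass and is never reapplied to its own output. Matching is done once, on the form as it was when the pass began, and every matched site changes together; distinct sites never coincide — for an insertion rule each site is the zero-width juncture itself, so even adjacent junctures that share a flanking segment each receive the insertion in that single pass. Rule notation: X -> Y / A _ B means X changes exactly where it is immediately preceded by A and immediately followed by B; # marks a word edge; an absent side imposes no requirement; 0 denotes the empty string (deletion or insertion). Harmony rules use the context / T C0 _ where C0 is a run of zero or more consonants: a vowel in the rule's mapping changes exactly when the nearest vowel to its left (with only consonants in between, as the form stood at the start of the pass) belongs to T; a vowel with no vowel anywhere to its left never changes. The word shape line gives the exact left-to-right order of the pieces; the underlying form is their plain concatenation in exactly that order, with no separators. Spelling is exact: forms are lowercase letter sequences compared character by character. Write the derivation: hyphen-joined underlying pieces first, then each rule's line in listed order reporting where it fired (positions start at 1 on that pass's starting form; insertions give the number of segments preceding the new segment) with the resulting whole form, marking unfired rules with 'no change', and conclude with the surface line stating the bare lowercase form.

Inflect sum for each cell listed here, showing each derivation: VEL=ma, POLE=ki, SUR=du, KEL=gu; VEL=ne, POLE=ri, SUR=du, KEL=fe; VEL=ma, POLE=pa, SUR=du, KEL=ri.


cell VEL=ma, POLE=ki, SUR=du, KEL=gu:
underlying: sum-zu-zef-ko-rev
1. o -> e, u -> i / F C0 _: fires at position(s) 10: sumzuzefkerev
2. f -> v, k -> g, p -> b / V _ V: no change
surface: sumzuzefkerev

cell VEL=ne, POLE=ri, SUR=du, KEL=fe:
underlying: sum-il-bo-ko-ko
1. o -> e, u -> i / F C0 _: fires at position(s) 7: sumilbekoko
2. f -> v, k -> g, p -> b / V _ V: fires at position(s) 8, 10: sumilbegogo
surface: sumilbegogo

cell VEL=ma, POLE=pa, SUR=du, KEL=ri:
underlying: sum-bo-da-ko-rev
1. o -> e, u -> i / F C0 _: no change
2. f -> v, k -> g, p -> b / V _ V: fires at position(s) 8: sumbodagorev
surface: sumbodagorev


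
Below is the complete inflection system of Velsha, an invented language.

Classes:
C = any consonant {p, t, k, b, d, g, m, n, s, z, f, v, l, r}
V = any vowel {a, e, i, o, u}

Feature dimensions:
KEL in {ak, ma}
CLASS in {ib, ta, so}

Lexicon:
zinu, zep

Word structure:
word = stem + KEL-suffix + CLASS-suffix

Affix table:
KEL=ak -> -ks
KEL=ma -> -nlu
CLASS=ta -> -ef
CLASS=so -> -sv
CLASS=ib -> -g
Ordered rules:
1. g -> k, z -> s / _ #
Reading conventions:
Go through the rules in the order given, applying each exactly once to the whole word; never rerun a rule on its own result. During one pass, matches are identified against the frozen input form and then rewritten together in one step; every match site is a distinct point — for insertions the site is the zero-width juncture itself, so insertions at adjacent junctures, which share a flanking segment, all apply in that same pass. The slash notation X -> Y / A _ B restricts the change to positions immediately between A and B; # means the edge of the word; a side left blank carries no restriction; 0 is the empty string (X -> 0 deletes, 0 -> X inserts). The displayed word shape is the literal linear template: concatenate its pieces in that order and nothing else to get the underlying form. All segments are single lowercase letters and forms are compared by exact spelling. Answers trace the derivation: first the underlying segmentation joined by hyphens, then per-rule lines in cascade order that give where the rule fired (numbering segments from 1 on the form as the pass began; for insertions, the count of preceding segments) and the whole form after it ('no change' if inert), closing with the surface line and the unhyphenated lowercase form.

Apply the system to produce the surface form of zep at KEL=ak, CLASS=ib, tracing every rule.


underlying: zep-ks-g
1. g -> k, z -> s / _ #: fires at position(s) 6: zepksk
surface: zepksk


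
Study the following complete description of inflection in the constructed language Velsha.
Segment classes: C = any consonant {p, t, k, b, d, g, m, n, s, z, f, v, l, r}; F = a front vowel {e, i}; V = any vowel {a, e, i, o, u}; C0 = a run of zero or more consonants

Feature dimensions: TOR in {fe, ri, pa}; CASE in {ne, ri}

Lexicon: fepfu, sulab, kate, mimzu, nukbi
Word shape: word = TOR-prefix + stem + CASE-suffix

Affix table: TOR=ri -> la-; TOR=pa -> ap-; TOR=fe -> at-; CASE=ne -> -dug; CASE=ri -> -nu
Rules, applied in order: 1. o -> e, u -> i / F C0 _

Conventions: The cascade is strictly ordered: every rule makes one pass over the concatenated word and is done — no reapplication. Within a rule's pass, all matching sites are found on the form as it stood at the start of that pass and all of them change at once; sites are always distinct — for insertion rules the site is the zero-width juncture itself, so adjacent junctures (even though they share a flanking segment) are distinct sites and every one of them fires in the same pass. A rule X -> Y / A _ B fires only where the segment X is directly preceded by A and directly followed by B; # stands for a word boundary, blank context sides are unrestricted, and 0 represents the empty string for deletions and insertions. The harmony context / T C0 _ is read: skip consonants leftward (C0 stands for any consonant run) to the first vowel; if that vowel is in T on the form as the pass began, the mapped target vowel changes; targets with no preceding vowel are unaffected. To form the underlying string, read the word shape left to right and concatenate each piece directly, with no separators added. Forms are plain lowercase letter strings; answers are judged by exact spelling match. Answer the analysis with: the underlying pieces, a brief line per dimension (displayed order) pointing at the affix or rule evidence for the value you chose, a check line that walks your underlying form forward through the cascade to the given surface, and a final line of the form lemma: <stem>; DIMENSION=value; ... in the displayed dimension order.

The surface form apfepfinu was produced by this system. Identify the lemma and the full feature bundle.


underlying: ap-fepfu-nu
TOR=pa - signalled by the affix ap-
CASE=ri - signalled by the affix -nu
check: apfepfunu -> apfepfinu
lemma: fepfu; TOR=pa; CASE=ri


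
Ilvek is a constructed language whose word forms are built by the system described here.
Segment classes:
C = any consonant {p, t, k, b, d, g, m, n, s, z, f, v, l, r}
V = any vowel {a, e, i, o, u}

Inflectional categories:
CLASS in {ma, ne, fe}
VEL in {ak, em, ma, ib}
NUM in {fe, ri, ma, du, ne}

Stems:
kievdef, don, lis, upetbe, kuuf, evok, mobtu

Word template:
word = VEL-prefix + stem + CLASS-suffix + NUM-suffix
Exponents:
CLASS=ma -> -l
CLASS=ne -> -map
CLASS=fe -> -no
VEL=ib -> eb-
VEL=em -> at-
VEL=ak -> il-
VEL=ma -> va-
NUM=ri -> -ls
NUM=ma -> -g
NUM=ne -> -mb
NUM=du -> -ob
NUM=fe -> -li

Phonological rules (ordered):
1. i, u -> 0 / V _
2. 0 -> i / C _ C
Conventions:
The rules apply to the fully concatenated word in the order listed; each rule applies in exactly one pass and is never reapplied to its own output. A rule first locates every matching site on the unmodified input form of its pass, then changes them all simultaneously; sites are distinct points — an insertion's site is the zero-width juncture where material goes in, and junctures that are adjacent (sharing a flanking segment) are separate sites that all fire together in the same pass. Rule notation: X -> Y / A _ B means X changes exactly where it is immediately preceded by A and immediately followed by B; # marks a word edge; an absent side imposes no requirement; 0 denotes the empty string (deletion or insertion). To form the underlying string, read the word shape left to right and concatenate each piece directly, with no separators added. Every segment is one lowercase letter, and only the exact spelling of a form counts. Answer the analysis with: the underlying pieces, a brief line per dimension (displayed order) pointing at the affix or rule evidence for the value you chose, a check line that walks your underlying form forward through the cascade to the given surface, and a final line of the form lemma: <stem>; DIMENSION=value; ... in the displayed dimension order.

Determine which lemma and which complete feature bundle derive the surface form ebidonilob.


underlying: eb-don-l-ob
CLASS=ma - signalled by the affix -l
VEL=ib - signalled by the affix eb-
NUM=du - signalled by the affix -ob
check: ebdonlob -> ebdonlob -> ebidonilob
lemma: don; CLASS=ma; VEL=ib; NUM=du


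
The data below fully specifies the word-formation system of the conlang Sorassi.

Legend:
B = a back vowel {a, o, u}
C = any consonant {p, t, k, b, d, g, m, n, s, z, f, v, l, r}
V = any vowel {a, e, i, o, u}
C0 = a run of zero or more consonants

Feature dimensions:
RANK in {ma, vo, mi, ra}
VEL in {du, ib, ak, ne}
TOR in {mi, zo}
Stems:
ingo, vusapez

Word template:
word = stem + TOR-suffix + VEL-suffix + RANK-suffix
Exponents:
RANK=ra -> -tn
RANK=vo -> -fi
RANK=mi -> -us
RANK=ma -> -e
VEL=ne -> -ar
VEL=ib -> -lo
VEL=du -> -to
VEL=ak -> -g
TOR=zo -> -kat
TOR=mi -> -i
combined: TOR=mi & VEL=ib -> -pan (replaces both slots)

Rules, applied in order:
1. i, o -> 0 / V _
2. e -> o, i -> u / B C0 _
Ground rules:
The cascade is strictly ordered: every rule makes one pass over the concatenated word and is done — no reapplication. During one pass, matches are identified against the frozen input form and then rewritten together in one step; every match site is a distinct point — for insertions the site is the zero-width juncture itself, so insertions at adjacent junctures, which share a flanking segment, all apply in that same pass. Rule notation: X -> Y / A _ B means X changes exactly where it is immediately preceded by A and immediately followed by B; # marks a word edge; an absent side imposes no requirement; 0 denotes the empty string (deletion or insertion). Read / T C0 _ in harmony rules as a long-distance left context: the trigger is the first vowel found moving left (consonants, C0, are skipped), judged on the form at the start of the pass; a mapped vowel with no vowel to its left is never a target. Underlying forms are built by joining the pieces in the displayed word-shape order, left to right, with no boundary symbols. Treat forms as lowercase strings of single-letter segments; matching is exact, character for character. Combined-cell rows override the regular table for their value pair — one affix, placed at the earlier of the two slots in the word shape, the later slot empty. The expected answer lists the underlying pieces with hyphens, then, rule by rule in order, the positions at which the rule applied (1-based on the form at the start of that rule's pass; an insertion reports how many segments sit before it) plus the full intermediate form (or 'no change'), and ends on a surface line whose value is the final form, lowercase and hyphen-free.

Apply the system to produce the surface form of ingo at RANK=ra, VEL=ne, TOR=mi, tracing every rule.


underlying: ingo-i-ar-tn
1. i, o -> 0 / V _: fires at position(s) 5: ingoartn
2. e -> o, i -> u / B C0 _: no change
surface: ingoartn


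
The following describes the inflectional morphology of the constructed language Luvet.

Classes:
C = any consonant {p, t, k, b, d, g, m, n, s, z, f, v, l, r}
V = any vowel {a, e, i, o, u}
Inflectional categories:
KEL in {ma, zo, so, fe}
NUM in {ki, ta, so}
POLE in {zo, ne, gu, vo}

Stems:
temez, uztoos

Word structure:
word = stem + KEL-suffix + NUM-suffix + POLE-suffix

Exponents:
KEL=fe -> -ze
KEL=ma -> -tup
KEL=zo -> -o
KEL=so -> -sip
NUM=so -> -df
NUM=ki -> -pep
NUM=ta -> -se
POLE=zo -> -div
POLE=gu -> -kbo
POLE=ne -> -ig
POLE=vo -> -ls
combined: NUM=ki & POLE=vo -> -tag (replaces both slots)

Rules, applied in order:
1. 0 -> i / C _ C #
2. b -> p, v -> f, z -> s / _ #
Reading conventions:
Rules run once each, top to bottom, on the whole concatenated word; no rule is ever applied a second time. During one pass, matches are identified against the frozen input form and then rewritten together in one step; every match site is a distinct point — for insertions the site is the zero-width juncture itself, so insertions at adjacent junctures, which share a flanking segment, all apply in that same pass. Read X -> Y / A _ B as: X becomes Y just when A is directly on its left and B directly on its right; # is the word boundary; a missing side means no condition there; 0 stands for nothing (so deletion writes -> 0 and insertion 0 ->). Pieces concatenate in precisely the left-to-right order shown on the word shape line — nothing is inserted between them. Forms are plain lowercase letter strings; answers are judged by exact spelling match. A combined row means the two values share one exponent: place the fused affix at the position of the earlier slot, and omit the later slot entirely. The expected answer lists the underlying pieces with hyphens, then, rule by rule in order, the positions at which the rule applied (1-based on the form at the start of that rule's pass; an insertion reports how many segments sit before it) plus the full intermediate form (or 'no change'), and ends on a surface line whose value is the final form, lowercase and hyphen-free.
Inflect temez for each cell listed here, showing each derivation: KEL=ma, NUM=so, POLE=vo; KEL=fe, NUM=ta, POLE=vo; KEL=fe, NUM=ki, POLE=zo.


cell KEL=ma, NUM=so, POLE=vo:
underlying: temez-tup-df-ls
1. 0 -> i / C _ C #: inserts after position(s) 11: temeztupdflis
2. b -> p, v -> f, z -> s / _ #: no change
surface: temeztupdflis

cell KEL=fe, NUM=ta, POLE=vo:
underlying: temez-ze-se-ls
1. 0 -> i / C _ C #: inserts after position(s) 10: temezzeselis
2. b -> p, v -> f, z -> s / _ #: no change
surface: temezzeselis

cell KEL=fe, NUM=ki, POLE=zo:
underlying: temez-ze-pep-div
1. 0 -> i / C _ C #: no change
2. b -> p, v -> f, z -> s / _ #: fires at position(s) 13: temezzepepdif
surface: temezzepepdif


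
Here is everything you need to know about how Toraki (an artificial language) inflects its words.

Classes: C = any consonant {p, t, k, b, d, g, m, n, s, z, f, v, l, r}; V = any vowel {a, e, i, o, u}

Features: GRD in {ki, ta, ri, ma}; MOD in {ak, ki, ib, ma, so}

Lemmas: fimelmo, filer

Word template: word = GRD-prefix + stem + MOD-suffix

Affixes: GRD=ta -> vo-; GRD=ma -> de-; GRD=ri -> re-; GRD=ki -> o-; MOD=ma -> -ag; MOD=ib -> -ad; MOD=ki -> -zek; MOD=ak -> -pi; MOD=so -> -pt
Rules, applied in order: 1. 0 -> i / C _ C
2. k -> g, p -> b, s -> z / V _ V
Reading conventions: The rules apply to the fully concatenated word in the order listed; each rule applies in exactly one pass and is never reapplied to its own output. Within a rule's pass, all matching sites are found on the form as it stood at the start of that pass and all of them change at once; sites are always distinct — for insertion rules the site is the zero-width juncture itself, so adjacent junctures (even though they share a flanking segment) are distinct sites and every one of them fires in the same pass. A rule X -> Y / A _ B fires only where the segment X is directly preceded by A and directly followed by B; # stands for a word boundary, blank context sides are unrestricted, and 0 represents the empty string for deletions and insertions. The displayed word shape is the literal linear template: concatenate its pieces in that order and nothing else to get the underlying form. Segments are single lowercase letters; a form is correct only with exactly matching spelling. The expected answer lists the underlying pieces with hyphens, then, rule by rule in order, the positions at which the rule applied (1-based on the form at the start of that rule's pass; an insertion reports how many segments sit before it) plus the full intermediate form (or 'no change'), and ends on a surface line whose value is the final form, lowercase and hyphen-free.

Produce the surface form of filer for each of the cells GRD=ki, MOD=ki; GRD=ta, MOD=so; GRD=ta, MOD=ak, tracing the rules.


cell GRD=ki, MOD=ki:
underlying: o-filer-zek
1. 0 -> i / C _ C: inserts after position(s) 6: ofilerizek
2. k -> g, p -> b, s -> z / V _ V: no change
surface: ofilerizek

cell GRD=ta, MOD=so:
underlying: vo-filer-pt
1. 0 -> i / C _ C: inserts after position(s) 7, 8: vofileripit
2. k -> g, p -> b, s -> z / V _ V: fires at position(s) 9: vofileribit
surface: vofileribit

cell GRD=ta, MOD=ak:
underlying: vo-filer-pi
1. 0 -> i / C _ C: inserts after position(s) 7: vofileripi
2. k -> g, p -> b, s -> z / V _ V: fires at position(s) 9: vofileribi
surface: vofileribi
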